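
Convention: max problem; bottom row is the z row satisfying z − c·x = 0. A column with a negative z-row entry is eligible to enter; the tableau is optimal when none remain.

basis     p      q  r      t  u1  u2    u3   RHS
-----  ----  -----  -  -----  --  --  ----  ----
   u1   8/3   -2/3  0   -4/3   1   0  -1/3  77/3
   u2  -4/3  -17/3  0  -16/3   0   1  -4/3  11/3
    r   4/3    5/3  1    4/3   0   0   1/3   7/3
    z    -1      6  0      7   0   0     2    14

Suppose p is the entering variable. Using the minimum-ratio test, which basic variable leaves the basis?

Column p entries and ratios — u1: (77/3)/(8/3) = 77/8; u2: -4/3 ≤ 0, skip; r: (7/3)/(4/3) = 7/4.
Smallest ratio is 7/4 in the row of r, so r leaves.

r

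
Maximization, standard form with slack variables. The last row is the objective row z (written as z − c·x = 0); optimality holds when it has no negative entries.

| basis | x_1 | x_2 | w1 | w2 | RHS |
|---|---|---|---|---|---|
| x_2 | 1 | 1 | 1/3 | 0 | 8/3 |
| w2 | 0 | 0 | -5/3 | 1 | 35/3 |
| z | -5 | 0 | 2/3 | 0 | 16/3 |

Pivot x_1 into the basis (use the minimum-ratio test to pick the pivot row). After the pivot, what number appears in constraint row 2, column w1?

Ratio test on column x_1 — row 1: (8/3)/1 = 8/3; row 2: entry 0 ≤ 0. Minimum is 8/3 at row 1 (x_2 leaves); pivot element 1.
Divide row 1 by 1; eliminate column x_1 from the other rows.
Row 2 update in column w1: -5/3 − 0·(1/3) = -5/3.

-5/3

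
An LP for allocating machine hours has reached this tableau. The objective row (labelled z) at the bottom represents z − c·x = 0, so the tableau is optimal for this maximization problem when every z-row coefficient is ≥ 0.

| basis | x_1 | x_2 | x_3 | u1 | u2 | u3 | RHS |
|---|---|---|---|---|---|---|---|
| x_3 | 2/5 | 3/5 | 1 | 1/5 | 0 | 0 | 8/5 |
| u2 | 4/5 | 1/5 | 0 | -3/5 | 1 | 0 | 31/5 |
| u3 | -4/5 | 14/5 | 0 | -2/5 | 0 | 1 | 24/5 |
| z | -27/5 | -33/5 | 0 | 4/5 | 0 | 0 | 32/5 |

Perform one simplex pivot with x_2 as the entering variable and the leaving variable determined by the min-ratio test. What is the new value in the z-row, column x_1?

Ratio test on column x_2 — row 1: (8/5)/(3/5) = 8/3; row 2: (31/5)/(1/5) = 31; row 3: (24/5)/(14/5) = 12/7. Minimum is 12/7 at row 3 (u3 leaves); pivot element 14/5.
Divide row 3 by 14/5; eliminate column x_2 from the other rows.
z-row update in column x_1: -27/5 − (-33/5)·(-2/7) = -51/7.

-51/7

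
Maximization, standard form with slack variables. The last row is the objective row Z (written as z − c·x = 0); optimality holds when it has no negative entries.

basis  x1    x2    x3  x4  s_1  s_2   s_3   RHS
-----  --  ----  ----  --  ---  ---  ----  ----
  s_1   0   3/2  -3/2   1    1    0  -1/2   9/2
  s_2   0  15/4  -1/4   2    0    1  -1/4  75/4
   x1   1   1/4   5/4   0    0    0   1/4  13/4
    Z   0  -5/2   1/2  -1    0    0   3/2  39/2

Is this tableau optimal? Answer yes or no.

no

The Z-row has a negative entry -5/2 in column x2, so it is not optimal.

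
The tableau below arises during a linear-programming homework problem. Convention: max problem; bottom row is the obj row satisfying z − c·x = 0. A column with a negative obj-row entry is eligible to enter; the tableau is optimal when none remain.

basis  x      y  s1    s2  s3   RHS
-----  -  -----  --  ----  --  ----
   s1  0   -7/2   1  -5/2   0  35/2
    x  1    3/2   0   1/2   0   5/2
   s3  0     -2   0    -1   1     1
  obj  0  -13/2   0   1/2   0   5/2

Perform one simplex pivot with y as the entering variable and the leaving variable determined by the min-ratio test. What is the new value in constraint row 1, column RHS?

Ratio test on column y — row 1: entry -7/2 ≤ 0; row 2: (5/2)/(3/2) = 5/3; row 3: entry -2 ≤ 0. Minimum is 5/3 at row 2 (x leaves); pivot element 3/2.
Divide row 2 by 3/2; eliminate column y from the other rows.
Row 1 update in column RHS: 35/2 − (-7/2)·(5/3) = 70/3.

70/3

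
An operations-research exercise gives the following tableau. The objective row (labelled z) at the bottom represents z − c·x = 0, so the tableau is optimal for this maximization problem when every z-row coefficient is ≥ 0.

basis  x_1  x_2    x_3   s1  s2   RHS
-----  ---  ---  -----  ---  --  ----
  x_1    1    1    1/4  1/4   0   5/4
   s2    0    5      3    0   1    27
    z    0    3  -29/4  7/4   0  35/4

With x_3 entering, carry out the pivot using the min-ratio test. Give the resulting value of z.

45

Ratio test on column x_3 — row 1: (5/4)/(1/4) = 5; row 2: 27/3 = 9. Minimum is 5 at row 1 (x_1 leaves); pivot element 1/4.
Pivot on row 1; the z-row RHS becomes 35/4 − (-29/4)·5 = 45.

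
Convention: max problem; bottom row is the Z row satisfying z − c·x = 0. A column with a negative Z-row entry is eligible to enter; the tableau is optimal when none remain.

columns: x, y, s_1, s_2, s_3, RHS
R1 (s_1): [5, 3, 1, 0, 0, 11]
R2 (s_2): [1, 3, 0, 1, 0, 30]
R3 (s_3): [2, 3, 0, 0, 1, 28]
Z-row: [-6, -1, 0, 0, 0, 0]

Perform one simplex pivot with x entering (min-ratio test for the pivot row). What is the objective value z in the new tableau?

Ratio test on column x — row 1: 11/5 = 11/5; row 2: 30/1 = 30; row 3: 28/2 = 14. Minimum is 11/5 at row 1 (s_1 leaves); pivot element 5.
Pivot on row 1; the Z-row RHS becomes 0 − (-6)·(11/5) = 66/5.

66/5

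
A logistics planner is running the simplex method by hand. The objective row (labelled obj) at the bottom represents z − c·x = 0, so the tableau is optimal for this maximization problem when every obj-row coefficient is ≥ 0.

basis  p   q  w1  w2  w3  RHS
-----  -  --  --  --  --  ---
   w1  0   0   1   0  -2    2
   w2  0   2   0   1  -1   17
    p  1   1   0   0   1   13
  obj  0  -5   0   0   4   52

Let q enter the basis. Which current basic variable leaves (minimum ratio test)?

Column q entries and ratios — w1: 0 ≤ 0, skip; w2: 17/2 = 17/2; p: 13/1 = 13.
Smallest ratio is 17/2 in the row of w2, so w2 leaves.

w2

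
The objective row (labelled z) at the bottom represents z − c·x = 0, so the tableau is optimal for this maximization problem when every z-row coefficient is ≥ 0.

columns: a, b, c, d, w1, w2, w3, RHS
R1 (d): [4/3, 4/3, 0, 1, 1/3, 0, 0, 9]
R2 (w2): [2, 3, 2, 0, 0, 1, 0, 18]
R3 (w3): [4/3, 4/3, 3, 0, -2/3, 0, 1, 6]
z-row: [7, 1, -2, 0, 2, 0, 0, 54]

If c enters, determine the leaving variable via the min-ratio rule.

w3

Column c entries and ratios — d: 0 ≤ 0, skip; w2: 18/2 = 9; w3: 6/3 = 2.
Smallest ratio is 2 in the row of w3, so w3 leaves.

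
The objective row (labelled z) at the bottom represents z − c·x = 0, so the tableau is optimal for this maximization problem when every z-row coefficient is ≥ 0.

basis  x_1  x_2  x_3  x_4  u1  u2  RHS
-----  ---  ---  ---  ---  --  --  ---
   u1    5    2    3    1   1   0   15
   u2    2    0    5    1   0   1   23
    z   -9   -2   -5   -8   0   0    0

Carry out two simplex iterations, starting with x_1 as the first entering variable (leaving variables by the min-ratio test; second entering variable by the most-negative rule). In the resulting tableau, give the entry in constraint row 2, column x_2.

-2

Ratio test on column x_1 — row 1: 15/5 = 3; row 2: 23/2 = 23/2. Minimum is 3 at row 1 (u1 leaves); pivot element 5.
Divide row 1 by 5; eliminate column x_1 from the other rows.
Second iteration: most negative z-row entry is -31/5 in column x_4, so x_4 enters.
Ratio test on column x_4 — row 1: 3/(1/5) = 15; row 2: 17/(3/5) = 85/3. Minimum is 15 at row 1 (x_1 leaves); pivot element 1/5.
Divide row 1 by 1/5; eliminate column x_4 from the other rows.
After both pivots, the entry at constraint row 2, column x_2 is -2.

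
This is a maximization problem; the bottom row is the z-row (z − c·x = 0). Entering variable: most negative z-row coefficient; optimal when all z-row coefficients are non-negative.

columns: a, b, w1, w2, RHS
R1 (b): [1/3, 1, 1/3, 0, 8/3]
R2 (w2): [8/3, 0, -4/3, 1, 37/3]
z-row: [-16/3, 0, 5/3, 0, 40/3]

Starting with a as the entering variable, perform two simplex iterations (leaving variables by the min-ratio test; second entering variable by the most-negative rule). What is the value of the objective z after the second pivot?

Ratio test on column a — row 1: (8/3)/(1/3) = 8; row 2: (37/3)/(8/3) = 37/8. Minimum is 37/8 at row 2 (w2 leaves); pivot element 8/3.
Pivot on row 2; the z-row RHS becomes 40/3 − (-16/3)·(37/8) = 38.
Next entering variable (most negative z-row entry -1): w1.
Ratio test on column w1 — row 1: (9/8)/(1/2) = 9/4; row 2: entry -1/2 ≤ 0. Minimum is 9/4 at row 1 (b leaves); pivot element 1/2.
After the second pivot the z-row RHS is 38 − (-1)·(9/4) = 161/4.

161/4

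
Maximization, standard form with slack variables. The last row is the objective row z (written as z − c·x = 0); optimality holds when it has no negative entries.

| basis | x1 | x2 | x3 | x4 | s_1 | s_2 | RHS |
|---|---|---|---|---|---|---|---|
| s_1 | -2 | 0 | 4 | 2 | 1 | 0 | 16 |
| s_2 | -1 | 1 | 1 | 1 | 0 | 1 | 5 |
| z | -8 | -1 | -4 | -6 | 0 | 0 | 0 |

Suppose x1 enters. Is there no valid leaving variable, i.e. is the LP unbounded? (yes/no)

Every constraint-row entry in column x1 is ≤ 0, so increasing x1 is unbounded.

yes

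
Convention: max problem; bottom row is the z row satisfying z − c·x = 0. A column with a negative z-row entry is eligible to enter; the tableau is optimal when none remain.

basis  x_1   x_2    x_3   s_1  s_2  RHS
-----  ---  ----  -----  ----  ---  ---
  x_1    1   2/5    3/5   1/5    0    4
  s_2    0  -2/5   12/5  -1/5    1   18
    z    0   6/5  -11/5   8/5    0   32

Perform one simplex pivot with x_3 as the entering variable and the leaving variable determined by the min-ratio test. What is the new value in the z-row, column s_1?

7/3

Ratio test on column x_3 — row 1: 4/(3/5) = 20/3; row 2: 18/(12/5) = 15/2. Minimum is 20/3 at row 1 (x_1 leaves); pivot element 3/5.
Divide row 1 by 3/5; eliminate column x_3 from the other rows.
z-row update in column s_1: 8/5 − (-11/5)·(1/3) = 7/3.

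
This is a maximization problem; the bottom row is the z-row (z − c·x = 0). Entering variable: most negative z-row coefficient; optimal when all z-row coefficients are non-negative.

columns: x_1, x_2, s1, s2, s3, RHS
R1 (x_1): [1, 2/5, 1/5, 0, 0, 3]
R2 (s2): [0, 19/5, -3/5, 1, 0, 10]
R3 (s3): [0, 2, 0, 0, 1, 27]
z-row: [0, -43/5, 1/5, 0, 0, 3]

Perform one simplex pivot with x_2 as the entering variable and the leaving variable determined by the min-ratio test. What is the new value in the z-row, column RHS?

487/19

Ratio test on column x_2 — row 1: 3/(2/5) = 15/2; row 2: 10/(19/5) = 50/19; row 3: 27/2 = 27/2. Minimum is 50/19 at row 2 (s2 leaves); pivot element 19/5.
Divide row 2 by 19/5; eliminate column x_2 from the other rows.
z-row update in column RHS: 3 − (-43/5)·(50/19) = 487/19.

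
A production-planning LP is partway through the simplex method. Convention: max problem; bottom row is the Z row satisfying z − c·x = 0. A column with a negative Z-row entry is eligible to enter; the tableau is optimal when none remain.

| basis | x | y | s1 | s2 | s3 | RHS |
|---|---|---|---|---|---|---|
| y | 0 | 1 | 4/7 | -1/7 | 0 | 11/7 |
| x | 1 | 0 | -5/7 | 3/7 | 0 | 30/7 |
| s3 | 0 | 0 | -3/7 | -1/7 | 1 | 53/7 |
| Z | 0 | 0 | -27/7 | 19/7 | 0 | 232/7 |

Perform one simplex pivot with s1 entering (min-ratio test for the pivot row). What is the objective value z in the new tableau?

175/4

Ratio test on column s1 — row 1: (11/7)/(4/7) = 11/4; row 2: entry -5/7 ≤ 0; row 3: entry -3/7 ≤ 0. Minimum is 11/4 at row 1 (y leaves); pivot element 4/7.
Pivot on row 1; the Z-row RHS becomes 232/7 − (-27/7)·(11/4) = 175/4.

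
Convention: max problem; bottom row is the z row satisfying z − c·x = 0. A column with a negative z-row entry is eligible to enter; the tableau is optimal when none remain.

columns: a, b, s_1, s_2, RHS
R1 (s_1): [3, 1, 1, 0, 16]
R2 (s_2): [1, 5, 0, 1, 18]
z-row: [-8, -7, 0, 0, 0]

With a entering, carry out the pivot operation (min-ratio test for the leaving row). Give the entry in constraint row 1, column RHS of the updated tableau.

16/3

Ratio test on column a — row 1: 16/3 = 16/3; row 2: 18/1 = 18. Minimum is 16/3 at row 1 (s_1 leaves); pivot element 3.
Divide row 1 by 3; eliminate column a from the other rows.
In the new row 1, the RHS entry is the old entry divided by the pivot: 16/3 = 16/3.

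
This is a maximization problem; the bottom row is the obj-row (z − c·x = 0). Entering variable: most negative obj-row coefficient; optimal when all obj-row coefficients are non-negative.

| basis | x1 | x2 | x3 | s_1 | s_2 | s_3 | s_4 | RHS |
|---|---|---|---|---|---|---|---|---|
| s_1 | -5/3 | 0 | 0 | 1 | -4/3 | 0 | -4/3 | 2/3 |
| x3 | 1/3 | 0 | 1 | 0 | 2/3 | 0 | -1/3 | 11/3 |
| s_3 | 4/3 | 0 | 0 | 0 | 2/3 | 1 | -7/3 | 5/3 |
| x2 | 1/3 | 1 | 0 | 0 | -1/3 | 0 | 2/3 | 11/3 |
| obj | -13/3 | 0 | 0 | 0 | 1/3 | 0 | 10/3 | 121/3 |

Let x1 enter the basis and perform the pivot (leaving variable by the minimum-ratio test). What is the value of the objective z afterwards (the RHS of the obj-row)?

183/4

Ratio test on column x1 — row 1: entry -5/3 ≤ 0; row 2: (11/3)/(1/3) = 11; row 3: (5/3)/(4/3) = 5/4; row 4: (11/3)/(1/3) = 11. Minimum is 5/4 at row 3 (s_3 leaves); pivot element 4/3.
Pivot on row 3; the obj-row RHS becomes 121/3 − (-13/3)·(5/4) = 183/4.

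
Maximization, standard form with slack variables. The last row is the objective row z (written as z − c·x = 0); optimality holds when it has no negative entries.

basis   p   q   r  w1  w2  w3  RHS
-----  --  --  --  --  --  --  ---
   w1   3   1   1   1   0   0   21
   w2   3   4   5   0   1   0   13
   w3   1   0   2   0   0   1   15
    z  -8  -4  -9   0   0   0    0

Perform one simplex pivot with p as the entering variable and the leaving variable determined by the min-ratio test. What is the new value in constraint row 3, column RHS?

32/3

Ratio test on column p — row 1: 21/3 = 7; row 2: 13/3 = 13/3; row 3: 15/1 = 15. Minimum is 13/3 at row 2 (w2 leaves); pivot element 3.
Divide row 2 by 3; eliminate column p from the other rows.
Row 3 update in column RHS: 15 − 1·(13/3) = 32/3.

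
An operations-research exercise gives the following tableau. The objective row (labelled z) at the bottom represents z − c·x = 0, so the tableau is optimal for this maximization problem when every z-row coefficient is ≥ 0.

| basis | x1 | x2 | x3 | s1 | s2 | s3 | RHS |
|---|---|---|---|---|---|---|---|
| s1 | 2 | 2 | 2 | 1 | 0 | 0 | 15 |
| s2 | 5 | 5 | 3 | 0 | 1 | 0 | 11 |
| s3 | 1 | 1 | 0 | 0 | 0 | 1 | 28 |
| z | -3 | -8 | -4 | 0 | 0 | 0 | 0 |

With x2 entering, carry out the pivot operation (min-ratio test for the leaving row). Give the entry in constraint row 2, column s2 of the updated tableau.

Ratio test on column x2 — row 1: 15/2 = 15/2; row 2: 11/5 = 11/5; row 3: 28/1 = 28. Minimum is 11/5 at row 2 (s2 leaves); pivot element 5.
Divide row 2 by 5; eliminate column x2 from the other rows.
In the new row 2, the s2 entry is the old entry divided by the pivot: 1/5 = 1/5.

1/5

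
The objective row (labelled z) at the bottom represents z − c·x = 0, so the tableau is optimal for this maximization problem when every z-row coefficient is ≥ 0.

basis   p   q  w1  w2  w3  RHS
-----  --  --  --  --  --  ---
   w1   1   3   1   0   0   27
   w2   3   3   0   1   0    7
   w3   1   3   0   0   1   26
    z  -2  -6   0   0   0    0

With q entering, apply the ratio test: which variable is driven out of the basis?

w2

Column q entries and ratios — w1: 27/3 = 9; w2: 7/3 = 7/3; w3: 26/3 = 26/3.
Smallest ratio is 7/3 in the row of w2, so w2 leaves.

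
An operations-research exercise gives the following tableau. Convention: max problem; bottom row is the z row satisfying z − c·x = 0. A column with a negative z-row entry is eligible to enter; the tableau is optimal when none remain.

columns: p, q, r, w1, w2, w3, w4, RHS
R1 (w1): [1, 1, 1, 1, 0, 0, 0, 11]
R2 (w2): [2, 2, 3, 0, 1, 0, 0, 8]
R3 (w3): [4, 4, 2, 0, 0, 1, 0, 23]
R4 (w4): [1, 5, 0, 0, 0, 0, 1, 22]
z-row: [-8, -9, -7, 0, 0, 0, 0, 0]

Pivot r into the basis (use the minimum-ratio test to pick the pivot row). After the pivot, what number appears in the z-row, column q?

Ratio test on column r — row 1: 11/1 = 11; row 2: 8/3 = 8/3; row 3: 23/2 = 23/2; row 4: entry 0 ≤ 0. Minimum is 8/3 at row 2 (w2 leaves); pivot element 3.
Divide row 2 by 3; eliminate column r from the other rows.
z-row update in column q: -9 − (-7)·(2/3) = -13/3.

-13/3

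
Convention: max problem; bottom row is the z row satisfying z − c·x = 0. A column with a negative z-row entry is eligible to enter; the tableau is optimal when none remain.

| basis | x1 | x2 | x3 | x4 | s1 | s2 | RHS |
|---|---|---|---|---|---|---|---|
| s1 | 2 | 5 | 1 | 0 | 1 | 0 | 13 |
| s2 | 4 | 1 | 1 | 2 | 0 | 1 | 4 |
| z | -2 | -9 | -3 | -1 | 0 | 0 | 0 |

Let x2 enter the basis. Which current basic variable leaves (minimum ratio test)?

s1

Column x2 entries and ratios — s1: 13/5 = 13/5; s2: 4/1 = 4.
Smallest ratio is 13/5 in the row of s1, so s1 leaves.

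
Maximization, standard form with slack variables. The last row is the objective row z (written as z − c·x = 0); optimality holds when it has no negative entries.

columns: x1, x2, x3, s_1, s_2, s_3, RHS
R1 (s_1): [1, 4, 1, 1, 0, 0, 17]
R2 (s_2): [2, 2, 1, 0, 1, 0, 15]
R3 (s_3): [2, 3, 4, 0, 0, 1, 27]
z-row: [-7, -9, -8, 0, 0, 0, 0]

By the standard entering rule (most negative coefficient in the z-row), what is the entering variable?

x2

Negative z-row entries: x1: -7, x2: -9, x3: -8.
The most negative is -9 in column x2, so x2 enters.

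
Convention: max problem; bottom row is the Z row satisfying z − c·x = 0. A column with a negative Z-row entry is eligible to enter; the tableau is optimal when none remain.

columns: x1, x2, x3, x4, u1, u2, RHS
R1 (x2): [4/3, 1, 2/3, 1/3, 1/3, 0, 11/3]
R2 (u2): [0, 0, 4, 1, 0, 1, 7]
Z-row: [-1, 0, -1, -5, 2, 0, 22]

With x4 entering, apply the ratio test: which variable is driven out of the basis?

Column x4 entries and ratios — x2: (11/3)/(1/3) = 11; u2: 7/1 = 7.
Smallest ratio is 7 in the row of u2, so u2 leaves.

u2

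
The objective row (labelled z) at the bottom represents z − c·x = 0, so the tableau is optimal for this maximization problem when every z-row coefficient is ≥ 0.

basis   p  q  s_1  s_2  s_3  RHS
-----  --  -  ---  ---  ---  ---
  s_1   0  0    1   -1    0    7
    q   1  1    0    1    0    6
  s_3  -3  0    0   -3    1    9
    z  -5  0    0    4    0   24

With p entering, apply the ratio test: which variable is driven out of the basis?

q

Column p entries and ratios — s_1: 0 ≤ 0, skip; q: 6/1 = 6; s_3: -3 ≤ 0, skip.
Smallest ratio is 6 in the row of q, so q leaves.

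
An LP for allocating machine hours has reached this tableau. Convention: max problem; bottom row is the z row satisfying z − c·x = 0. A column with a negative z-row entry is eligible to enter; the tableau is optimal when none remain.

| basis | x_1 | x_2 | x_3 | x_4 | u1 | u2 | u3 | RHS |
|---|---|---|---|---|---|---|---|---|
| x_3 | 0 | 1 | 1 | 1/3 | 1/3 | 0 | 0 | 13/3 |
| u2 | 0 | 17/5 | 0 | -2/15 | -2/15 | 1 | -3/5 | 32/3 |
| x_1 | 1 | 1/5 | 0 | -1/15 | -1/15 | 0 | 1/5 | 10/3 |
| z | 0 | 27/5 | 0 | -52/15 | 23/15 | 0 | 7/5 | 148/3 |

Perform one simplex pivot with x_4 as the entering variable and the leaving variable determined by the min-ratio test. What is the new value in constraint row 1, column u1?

Ratio test on column x_4 — row 1: (13/3)/(1/3) = 13; row 2: entry -2/15 ≤ 0; row 3: entry -1/15 ≤ 0. Minimum is 13 at row 1 (x_3 leaves); pivot element 1/3.
Divide row 1 by 1/3; eliminate column x_4 from the other rows.
In the new row 1, the u1 entry is the old entry divided by the pivot: (1/3)/(1/3) = 1.

1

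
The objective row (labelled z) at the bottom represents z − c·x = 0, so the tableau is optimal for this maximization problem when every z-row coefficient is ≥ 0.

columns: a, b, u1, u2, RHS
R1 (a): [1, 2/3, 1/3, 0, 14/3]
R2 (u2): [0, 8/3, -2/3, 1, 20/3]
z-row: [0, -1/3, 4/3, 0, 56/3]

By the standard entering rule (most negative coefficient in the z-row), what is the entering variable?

b

Negative z-row entries: b: -1/3.
The most negative is -1/3 in column b, so b enters.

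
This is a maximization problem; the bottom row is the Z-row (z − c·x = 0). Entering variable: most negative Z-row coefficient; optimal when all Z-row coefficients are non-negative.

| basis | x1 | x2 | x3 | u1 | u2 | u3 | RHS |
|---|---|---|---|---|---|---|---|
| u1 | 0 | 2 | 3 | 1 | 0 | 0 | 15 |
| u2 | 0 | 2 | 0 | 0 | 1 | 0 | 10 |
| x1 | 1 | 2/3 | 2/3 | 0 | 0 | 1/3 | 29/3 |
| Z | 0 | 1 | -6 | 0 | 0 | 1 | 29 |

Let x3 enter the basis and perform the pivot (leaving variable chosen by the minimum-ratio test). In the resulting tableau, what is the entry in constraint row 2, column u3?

Ratio test on column x3 — row 1: 15/3 = 5; row 2: entry 0 ≤ 0; row 3: (29/3)/(2/3) = 29/2. Minimum is 5 at row 1 (u1 leaves); pivot element 3.
Divide row 1 by 3; eliminate column x3 from the other rows.
Row 2 update in column u3: 0 − 0·0 = 0.

0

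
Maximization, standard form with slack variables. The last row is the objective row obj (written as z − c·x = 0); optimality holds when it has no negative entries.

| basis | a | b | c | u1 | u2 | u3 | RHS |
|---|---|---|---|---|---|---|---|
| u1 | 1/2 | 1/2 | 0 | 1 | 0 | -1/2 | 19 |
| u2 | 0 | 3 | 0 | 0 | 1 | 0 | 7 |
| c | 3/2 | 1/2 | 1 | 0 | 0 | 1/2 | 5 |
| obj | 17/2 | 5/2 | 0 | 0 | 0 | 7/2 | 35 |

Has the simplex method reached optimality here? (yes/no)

yes

Every obj-row coefficient is ≥ 0, so the tableau is optimal.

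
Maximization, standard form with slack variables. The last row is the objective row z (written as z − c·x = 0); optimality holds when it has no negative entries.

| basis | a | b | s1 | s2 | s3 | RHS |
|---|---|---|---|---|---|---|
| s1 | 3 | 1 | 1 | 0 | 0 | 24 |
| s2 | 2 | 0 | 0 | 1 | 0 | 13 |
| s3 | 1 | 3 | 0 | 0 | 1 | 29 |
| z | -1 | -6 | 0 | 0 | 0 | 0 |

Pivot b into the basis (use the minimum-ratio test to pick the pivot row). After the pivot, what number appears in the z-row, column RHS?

58

Ratio test on column b — row 1: 24/1 = 24; row 2: entry 0 ≤ 0; row 3: 29/3 = 29/3. Minimum is 29/3 at row 3 (s3 leaves); pivot element 3.
Divide row 3 by 3; eliminate column b from the other rows.
z-row update in column RHS: 0 − (-6)·(29/3) = 58.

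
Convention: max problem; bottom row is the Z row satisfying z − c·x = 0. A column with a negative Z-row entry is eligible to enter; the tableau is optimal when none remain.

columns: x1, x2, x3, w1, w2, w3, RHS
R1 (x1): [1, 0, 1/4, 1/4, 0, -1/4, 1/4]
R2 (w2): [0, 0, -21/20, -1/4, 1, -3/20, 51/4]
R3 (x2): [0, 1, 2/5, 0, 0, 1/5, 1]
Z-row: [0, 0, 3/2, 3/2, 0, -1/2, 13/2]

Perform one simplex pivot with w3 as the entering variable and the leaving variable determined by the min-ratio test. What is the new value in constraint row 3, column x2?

Ratio test on column w3 — row 1: entry -1/4 ≤ 0; row 2: entry -3/20 ≤ 0; row 3: 1/(1/5) = 5. Minimum is 5 at row 3 (x2 leaves); pivot element 1/5.
Divide row 3 by 1/5; eliminate column w3 from the other rows.
In the new row 3, the x2 entry is the old entry divided by the pivot: 1/(1/5) = 5.

5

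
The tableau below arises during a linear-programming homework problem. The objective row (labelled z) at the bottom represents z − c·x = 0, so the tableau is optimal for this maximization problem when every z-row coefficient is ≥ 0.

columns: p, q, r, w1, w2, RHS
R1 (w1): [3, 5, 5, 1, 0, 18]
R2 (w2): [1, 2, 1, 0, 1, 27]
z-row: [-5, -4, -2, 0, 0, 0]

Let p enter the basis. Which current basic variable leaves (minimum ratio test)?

Column p entries and ratios — w1: 18/3 = 6; w2: 27/1 = 27.
Smallest ratio is 6 in the row of w1, so w1 leaves.

w1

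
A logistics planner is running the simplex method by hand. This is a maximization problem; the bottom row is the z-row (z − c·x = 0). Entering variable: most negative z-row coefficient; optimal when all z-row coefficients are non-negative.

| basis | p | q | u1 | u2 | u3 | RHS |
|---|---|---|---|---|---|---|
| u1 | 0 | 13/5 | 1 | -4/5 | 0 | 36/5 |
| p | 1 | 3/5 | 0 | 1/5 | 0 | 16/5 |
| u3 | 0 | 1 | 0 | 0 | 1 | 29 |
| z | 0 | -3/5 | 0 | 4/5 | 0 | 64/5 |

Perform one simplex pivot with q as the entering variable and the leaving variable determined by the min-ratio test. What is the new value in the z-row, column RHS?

Ratio test on column q — row 1: (36/5)/(13/5) = 36/13; row 2: (16/5)/(3/5) = 16/3; row 3: 29/1 = 29. Minimum is 36/13 at row 1 (u1 leaves); pivot element 13/5.
Divide row 1 by 13/5; eliminate column q from the other rows.
z-row update in column RHS: 64/5 − (-3/5)·(36/13) = 188/13.

188/13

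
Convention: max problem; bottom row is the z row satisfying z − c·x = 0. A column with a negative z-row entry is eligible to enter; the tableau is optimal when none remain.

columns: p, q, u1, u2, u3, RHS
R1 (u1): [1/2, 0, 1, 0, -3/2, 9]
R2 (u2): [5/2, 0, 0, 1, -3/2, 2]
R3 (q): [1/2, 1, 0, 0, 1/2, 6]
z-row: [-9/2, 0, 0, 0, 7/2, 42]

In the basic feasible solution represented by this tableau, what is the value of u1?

9

u1 is basic (row 1); its value is the RHS of that row, 9.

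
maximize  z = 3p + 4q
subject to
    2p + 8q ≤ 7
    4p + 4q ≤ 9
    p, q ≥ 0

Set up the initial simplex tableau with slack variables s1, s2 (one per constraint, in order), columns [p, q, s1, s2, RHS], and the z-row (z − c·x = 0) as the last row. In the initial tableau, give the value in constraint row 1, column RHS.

7

The RHS of constraint 1 is b_1 = 7.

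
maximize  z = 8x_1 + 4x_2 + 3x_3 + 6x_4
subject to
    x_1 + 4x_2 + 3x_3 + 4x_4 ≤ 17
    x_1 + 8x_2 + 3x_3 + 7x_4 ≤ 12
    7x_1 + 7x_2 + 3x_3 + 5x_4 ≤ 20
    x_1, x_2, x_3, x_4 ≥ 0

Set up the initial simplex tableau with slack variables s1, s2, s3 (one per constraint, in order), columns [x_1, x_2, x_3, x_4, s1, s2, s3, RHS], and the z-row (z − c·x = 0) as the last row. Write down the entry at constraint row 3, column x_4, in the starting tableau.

Constraint 3 has coefficient 5 on x_4.

5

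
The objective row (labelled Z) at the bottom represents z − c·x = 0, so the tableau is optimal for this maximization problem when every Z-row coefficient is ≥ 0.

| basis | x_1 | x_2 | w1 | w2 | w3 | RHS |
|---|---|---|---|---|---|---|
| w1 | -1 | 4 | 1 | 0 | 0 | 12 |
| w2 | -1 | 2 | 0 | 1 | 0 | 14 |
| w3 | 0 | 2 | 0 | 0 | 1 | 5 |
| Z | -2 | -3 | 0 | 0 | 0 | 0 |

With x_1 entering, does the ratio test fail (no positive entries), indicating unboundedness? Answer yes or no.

yes

Every constraint-row entry in column x_1 is ≤ 0, so increasing x_1 is unbounded.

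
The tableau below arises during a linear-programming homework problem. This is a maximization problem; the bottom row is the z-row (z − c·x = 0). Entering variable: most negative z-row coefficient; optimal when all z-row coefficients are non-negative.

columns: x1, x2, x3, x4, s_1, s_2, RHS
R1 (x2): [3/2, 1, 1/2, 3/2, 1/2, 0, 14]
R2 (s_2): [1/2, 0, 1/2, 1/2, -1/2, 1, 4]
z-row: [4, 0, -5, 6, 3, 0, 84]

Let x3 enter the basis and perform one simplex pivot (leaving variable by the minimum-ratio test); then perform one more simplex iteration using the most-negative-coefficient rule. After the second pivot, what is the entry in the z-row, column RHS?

Ratio test on column x3 — row 1: 14/(1/2) = 28; row 2: 4/(1/2) = 8. Minimum is 8 at row 2 (s_2 leaves); pivot element 1/2.
Divide row 2 by 1/2; eliminate column x3 from the other rows.
Second iteration: most negative z-row entry is -2 in column s_1, so s_1 enters.
Ratio test on column s_1 — row 1: 10/1 = 10; row 2: entry -1 ≤ 0. Minimum is 10 at row 1 (x2 leaves); pivot element 1.
Divide row 1 by 1; eliminate column s_1 from the other rows.
After both pivots, the entry at the z-row, column RHS is 144.

144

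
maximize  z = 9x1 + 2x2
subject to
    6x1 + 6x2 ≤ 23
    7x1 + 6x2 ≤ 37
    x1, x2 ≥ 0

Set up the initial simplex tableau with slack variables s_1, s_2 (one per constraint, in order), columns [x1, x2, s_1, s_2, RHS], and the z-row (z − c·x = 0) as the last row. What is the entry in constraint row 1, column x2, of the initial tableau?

6

Constraint 1 has coefficient 6 on x2.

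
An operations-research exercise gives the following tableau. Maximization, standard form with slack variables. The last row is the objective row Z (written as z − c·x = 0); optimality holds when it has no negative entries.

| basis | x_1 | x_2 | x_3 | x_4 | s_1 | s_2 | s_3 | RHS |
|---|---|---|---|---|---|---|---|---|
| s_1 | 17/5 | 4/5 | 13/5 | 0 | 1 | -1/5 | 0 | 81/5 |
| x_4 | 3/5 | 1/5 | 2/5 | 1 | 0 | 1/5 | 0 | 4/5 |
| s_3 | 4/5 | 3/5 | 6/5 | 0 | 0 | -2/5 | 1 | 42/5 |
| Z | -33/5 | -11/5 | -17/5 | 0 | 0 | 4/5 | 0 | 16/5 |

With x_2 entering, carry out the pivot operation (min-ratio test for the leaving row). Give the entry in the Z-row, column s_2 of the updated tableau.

3

Ratio test on column x_2 — row 1: (81/5)/(4/5) = 81/4; row 2: (4/5)/(1/5) = 4; row 3: (42/5)/(3/5) = 14. Minimum is 4 at row 2 (x_4 leaves); pivot element 1/5.
Divide row 2 by 1/5; eliminate column x_2 from the other rows.
Z-row update in column s_2: 4/5 − (-11/5)·1 = 3.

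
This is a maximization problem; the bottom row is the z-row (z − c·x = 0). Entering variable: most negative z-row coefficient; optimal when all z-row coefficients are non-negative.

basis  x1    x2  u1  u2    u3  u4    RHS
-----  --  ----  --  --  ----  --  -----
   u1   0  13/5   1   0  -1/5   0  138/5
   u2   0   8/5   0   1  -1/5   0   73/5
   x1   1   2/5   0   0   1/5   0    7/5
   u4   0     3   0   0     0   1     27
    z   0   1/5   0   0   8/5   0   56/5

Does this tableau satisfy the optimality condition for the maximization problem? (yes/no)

yes

Every z-row coefficient is ≥ 0, so the tableau is optimal.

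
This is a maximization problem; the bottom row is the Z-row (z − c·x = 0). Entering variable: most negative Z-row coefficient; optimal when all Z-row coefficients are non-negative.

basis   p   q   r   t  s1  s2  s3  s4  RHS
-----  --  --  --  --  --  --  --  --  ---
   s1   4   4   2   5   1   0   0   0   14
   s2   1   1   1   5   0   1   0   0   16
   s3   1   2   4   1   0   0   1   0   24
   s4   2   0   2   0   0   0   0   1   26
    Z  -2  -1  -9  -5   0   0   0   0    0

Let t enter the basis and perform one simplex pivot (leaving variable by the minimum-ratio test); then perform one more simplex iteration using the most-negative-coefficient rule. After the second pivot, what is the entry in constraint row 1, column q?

2/3

Ratio test on column t — row 1: 14/5 = 14/5; row 2: 16/5 = 16/5; row 3: 24/1 = 24; row 4: entry 0 ≤ 0. Minimum is 14/5 at row 1 (s1 leaves); pivot element 5.
Divide row 1 by 5; eliminate column t from the other rows.
Second iteration: most negative Z-row entry is -7 in column r, so r enters.
Ratio test on column r — row 1: (14/5)/(2/5) = 7; row 2: entry -1 ≤ 0; row 3: (106/5)/(18/5) = 53/9; row 4: 26/2 = 13. Minimum is 53/9 at row 3 (s3 leaves); pivot element 18/5.
Divide row 3 by 18/5; eliminate column r from the other rows.
After both pivots, the entry at constraint row 1, column q is 2/3.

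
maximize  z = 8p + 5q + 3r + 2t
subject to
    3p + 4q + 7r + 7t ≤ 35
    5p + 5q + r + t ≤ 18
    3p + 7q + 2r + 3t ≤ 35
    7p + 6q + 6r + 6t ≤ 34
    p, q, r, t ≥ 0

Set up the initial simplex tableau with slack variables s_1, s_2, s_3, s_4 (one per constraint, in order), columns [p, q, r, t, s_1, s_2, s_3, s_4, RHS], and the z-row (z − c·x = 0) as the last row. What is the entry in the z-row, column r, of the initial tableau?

-3

The z-row carries the negated objective coefficients: the r entry is -3.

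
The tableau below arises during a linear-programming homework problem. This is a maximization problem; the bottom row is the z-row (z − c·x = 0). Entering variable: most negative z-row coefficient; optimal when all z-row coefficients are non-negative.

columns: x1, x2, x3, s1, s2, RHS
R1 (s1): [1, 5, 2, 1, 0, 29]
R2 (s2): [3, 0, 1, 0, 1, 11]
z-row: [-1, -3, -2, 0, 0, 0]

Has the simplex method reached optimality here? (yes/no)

no

The z-row has a negative entry -3 in column x2, so it is not optimal.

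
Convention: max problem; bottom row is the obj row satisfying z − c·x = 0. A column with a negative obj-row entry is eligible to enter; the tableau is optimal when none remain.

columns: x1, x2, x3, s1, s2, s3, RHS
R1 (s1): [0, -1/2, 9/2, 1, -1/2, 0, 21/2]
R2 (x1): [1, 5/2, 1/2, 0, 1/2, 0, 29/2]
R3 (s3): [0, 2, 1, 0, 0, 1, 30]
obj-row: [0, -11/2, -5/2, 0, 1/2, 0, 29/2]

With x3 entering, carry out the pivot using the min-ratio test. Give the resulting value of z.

61/3

Ratio test on column x3 — row 1: (21/2)/(9/2) = 7/3; row 2: (29/2)/(1/2) = 29; row 3: 30/1 = 30. Minimum is 7/3 at row 1 (s1 leaves); pivot element 9/2.
Pivot on row 1; the obj-row RHS becomes 29/2 − (-5/2)·(7/3) = 61/3.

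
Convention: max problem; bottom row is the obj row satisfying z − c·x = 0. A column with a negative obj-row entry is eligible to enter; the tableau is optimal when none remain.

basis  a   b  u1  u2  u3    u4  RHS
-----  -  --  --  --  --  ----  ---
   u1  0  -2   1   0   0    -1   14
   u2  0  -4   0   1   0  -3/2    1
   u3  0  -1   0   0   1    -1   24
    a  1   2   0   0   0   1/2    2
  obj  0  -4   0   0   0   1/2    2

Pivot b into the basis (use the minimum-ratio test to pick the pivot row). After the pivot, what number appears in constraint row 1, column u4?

Ratio test on column b — row 1: entry -2 ≤ 0; row 2: entry -4 ≤ 0; row 3: entry -1 ≤ 0; row 4: 2/2 = 1. Minimum is 1 at row 4 (a leaves); pivot element 2.
Divide row 4 by 2; eliminate column b from the other rows.
Row 1 update in column u4: -1 − (-2)·(1/4) = -1/2.

-1/2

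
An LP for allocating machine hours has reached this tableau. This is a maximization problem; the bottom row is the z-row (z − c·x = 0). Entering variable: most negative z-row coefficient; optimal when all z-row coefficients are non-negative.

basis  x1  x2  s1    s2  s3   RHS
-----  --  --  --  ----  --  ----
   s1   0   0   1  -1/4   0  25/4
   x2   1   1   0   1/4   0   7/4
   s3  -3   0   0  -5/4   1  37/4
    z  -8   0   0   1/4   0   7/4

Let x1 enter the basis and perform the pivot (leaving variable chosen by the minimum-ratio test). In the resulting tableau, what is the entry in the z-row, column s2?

9/4

Ratio test on column x1 — row 1: entry 0 ≤ 0; row 2: (7/4)/1 = 7/4; row 3: entry -3 ≤ 0. Minimum is 7/4 at row 2 (x2 leaves); pivot element 1.
Divide row 2 by 1; eliminate column x1 from the other rows.
z-row update in column s2: 1/4 − (-8)·(1/4) = 9/4.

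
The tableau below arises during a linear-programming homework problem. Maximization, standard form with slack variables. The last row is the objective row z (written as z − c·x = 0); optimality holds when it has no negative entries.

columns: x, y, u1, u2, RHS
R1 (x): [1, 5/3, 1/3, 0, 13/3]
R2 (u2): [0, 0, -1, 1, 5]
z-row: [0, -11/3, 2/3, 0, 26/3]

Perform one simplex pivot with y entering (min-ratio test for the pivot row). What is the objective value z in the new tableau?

Ratio test on column y — row 1: (13/3)/(5/3) = 13/5; row 2: entry 0 ≤ 0. Minimum is 13/5 at row 1 (x leaves); pivot element 5/3.
Pivot on row 1; the z-row RHS becomes 26/3 − (-11/3)·(13/5) = 91/5.

91/5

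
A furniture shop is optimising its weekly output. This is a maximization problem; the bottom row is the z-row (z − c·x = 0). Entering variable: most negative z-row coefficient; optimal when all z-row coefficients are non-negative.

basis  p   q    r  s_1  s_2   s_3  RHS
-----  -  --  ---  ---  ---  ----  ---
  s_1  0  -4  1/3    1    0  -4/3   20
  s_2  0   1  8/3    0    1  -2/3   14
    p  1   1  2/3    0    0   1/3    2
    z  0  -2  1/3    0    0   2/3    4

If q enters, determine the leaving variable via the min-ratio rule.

p

Column q entries and ratios — s_1: -4 ≤ 0, skip; s_2: 14/1 = 14; p: 2/1 = 2.
Smallest ratio is 2 in the row of p, so p leaves.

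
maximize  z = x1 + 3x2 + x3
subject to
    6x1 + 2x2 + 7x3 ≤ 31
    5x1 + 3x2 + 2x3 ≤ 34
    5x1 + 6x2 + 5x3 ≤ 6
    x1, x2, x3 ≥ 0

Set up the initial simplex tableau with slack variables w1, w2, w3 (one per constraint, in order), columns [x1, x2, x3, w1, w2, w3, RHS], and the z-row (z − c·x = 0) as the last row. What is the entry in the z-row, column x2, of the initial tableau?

The z-row carries the negated objective coefficients: the x2 entry is -3.

-3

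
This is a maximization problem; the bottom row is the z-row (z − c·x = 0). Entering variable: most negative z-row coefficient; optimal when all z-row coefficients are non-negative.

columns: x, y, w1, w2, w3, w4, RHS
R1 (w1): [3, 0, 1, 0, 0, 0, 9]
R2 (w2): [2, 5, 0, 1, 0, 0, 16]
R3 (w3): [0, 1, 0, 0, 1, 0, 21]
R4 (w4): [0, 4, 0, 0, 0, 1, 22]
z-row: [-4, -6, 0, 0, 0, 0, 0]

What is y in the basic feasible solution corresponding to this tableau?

y is not in the basis, so in the current basic feasible solution y = 0.

0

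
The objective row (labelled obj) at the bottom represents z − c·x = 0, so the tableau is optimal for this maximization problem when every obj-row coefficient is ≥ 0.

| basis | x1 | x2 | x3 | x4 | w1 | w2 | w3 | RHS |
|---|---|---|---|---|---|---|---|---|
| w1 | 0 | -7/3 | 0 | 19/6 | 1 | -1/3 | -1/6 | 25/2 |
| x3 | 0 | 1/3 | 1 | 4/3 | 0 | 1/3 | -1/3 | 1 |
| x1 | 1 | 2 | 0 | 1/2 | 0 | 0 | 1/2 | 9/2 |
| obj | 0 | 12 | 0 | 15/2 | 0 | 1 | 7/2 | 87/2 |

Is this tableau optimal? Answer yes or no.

Every obj-row coefficient is ≥ 0, so the tableau is optimal.

yes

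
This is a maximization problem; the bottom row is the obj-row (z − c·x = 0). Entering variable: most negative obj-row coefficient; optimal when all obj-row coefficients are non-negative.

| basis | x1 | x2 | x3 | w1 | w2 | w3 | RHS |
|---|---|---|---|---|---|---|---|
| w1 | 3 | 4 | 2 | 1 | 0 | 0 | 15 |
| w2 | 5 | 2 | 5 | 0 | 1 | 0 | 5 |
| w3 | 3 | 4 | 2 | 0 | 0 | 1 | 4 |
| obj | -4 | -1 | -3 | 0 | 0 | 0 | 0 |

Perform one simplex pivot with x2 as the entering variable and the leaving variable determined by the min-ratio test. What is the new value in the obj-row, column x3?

Ratio test on column x2 — row 1: 15/4 = 15/4; row 2: 5/2 = 5/2; row 3: 4/4 = 1. Minimum is 1 at row 3 (w3 leaves); pivot element 4.
Divide row 3 by 4; eliminate column x2 from the other rows.
obj-row update in column x3: -3 − (-1)·(1/2) = -5/2.

-5/2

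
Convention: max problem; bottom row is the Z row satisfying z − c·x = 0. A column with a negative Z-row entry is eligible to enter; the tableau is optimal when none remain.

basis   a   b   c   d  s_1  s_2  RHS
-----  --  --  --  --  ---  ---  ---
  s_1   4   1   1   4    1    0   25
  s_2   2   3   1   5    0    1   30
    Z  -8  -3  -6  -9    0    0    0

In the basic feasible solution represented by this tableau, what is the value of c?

0

c is not in the basis, so in the current basic feasible solution c = 0.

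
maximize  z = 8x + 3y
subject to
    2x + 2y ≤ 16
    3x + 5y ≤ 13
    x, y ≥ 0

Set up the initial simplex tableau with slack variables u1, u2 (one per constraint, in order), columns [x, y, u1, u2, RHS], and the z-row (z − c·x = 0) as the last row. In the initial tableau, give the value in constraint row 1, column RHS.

The RHS of constraint 1 is b_1 = 16.

16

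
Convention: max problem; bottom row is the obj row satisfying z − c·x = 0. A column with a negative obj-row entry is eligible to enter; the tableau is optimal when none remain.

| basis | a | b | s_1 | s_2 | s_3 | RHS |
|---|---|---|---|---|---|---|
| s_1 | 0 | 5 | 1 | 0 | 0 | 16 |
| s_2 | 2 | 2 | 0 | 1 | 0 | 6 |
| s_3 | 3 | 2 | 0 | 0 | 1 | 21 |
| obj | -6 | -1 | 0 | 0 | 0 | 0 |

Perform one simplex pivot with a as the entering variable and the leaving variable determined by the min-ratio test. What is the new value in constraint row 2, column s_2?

1/2

Ratio test on column a — row 1: entry 0 ≤ 0; row 2: 6/2 = 3; row 3: 21/3 = 7. Minimum is 3 at row 2 (s_2 leaves); pivot element 2.
Divide row 2 by 2; eliminate column a from the other rows.
In the new row 2, the s_2 entry is the old entry divided by the pivot: 1/2 = 1/2.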